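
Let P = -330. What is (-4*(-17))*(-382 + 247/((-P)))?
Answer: -4277642/165 ≈ -25925.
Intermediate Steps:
(-4*(-17))*(-382 + 247/((-P))) = (-4*(-17))*(-382 + 247/((-1*(-330)))) = 68*(-382 + 247/330) = 68*(-125813/330) = -4277642/165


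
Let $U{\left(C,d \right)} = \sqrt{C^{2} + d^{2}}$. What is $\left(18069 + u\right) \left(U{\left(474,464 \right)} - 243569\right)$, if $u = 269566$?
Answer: $-70058969315 + 575270 \sqrt{109993} \approx -6.9868 \cdot 10^{10}$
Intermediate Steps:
$\left(18069 + u\right) \left(U{\left(474,464 \right)} - 243569\right) = \left(18069 + 269566\right) \left(\sqrt{474^{2} + 464^{2}} - 243569\right) = 287635 \left(\sqrt{224676 + 215296} - 243569\right) = 287635 \left(\sqrt{439972} - 243569\right) = 287635 \left(2 \sqrt{109993} - 243569\right) = 287635 \left(-243569 + 2 \sqrt{109993}\right) = -70058969315 + 575270 \sqrt{109993}$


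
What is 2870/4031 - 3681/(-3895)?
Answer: 26016761/15700745 ≈ 1.6570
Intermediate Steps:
2870/4031 - 3681/(-3895) = 2870*(1/4031) - 3681*(-1/3895) = 2870/4031 + 3681/3895 = 26016761/15700745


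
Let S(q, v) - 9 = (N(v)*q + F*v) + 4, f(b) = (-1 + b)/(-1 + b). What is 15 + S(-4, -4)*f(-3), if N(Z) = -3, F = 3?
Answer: 28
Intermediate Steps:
f(b) = 1
S(q, v) = 13 - 3*q + 3*v (S(q, v) = 9 + ((-3*q + 3*v) + 4) = 9 + (4 - 3*q + 3*v) = 13 - 3*q + 3*v)
15 + S(-4, -4)*f(-3) = 15 + (13 - 3*(-4) + 3*(-4))*1 = 15 + (13 + 12 - 12)*1 = 15 + 13*1 = 15 + 13 = 28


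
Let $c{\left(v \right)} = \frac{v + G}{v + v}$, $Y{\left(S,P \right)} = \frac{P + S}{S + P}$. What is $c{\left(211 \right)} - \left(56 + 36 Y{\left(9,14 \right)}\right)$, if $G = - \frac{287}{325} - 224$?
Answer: $- \frac{6311156}{68575} \approx -92.033$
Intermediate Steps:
$Y{\left(S,P \right)} = 1$ ($Y{\left(S,P \right)} = \frac{P + S}{P + S} = 1$)
$G = - \frac{73087}{325}$ ($G = \left(-287\right) \frac{1}{325} - 224 = - \frac{287}{325} - 224 = - \frac{73087}{325} \approx -224.88$)
$c{\left(v \right)} = \frac{- \frac{73087}{325} + v}{2 v}$ ($c{\left(v \right)} = \frac{v - \frac{73087}{325}}{v + v} = \frac{- \frac{73087}{325} + v}{2 v}$)
$c{\left(211 \right)} - \left(56 + 36 Y{\left(9,14 \right)}\right) = \frac{-73087 + 325 \cdot 211}{650 \cdot 211} - \left(56 + 36 \cdot 1\right) = \frac{1}{650} \cdot \frac{1}{211} \left(-73087 + 68575\right) - \left(56 + 36\right) = \frac{1}{650} \cdot \frac{1}{211} \left(-4512\right) - 92 = - \frac{2256}{68575} - 92 = - \frac{6311156}{68575}$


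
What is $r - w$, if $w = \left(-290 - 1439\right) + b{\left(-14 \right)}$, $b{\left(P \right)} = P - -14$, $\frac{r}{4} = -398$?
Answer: $137$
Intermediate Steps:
$r = -1592$ ($r = 4 \left(-398\right) = -1592$)
$b{\left(P \right)} = 14 + P$ ($b{\left(P \right)} = P + 14 = 14 + P$)
$w = -1729$ ($w = \left(-290 - 1439\right) + \left(14 - 14\right) = -1729 + 0 = -1729$)
$r - w = -1592 - -1729 = -1592 + 1729 = 137$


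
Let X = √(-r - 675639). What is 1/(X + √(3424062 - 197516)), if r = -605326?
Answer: 1/(√3226546 + I*√70313) ≈ 0.00054484 - 8.043e-5*I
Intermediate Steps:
X = I*√70313 (X = √(-1*(-605326) - 675639) = √(605326 - 675639) = √(-70313) = I*√70313 ≈ 265.17*I)
1/(X + √(3424062 - 197516)) = 1/(I*√70313 + √(3424062 - 197516)) = 1/(I*√70313 + √3226546) = 1/(√3226546 + I*√70313)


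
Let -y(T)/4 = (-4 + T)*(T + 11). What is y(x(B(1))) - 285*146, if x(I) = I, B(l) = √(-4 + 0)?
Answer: -41418 - 56*I ≈ -41418.0 - 56.0*I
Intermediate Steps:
B(l) = 2*I (B(l) = √(-4) = 2*I)
y(T) = -4*(-4 + T)*(11 + T) (y(T) = -4*(-4 + T)*(T + 11) = -4*(-4 + T)*(11 + T))
y(x(B(1))) - 285*146 = (176 - 56*I - 4*(2*I)²) - 285*146 = (176 - 56*I - 4*(-4)) - 41610 = (176 - 56*I + 16) - 41610 = (192 - 56*I) - 41610 = -41418 - 56*I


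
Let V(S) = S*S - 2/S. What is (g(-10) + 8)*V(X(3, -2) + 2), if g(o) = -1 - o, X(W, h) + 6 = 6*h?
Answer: 34833/8 ≈ 4354.1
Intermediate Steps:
X(W, h) = -6 + 6*h
V(S) = S² - 2/S
(g(-10) + 8)*V(X(3, -2) + 2) = ((-1 - 1*(-10)) + 8)*((-2 + ((-6 + 6*(-2)) + 2)³)/((-6 + 6*(-2)) + 2)) = ((-1 + 10) + 8)*((-2 + ((-6 - 12) + 2)³)/((-6 - 12) + 2)) = (9 + 8)*((-2 + (-18 + 2)³)/(-18 + 2)) = 17*((-2 + (-16)³)/(-16)) = 17*(-(-2 - 4096)/16) = 17*(-1/16*(-4098)) = 17*(2049/8) = 34833/8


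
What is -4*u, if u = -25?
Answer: 100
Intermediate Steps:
-4*u = -4*(-25) = 100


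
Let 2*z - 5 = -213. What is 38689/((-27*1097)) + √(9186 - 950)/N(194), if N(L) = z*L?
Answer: -38689/29619 - √2059/10088 ≈ -1.3107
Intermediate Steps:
z = -104 (z = 5/2 + (½)*(-213) = 5/2 - 213/2 = -104)
N(L) = -104*L
38689/((-27*1097)) + √(9186 - 950)/N(194) = 38689/((-27*1097)) + √(9186 - 950)/((-104*194)) = 38689/(-29619) + √8236/(-20176) = 38689*(-1/29619) + (2*√2059)*(-1/20176) = -38689/29619 - √2059/10088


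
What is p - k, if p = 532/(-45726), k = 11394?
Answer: -260501288/22863 ≈ -11394.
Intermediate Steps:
p = -266/22863 (p = 532*(-1/45726) = -266/22863 ≈ -0.011635)
p - k = -266/22863 - 1*11394 = -266/22863 - 11394 = -260501288/22863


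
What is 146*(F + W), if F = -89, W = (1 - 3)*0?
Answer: -12994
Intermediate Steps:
W = 0 (W = -2*0 = 0)
146*(F + W) = 146*(-89 + 0) = 146*(-89) = -12994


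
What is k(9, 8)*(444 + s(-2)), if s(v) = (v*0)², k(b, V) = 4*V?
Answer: 14208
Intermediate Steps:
s(v) = 0 (s(v) = 0² = 0)
k(9, 8)*(444 + s(-2)) = (4*8)*(444 + 0) = 32*444 = 14208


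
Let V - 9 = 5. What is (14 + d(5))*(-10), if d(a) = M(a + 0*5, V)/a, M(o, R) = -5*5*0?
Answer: -140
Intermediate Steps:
V = 14 (V = 9 + 5 = 14)
M(o, R) = 0 (M(o, R) = -25*0 = 0)
d(a) = 0 (d(a) = 0/a = 0)
(14 + d(5))*(-10) = (14 + 0)*(-10) = 14*(-10) = -140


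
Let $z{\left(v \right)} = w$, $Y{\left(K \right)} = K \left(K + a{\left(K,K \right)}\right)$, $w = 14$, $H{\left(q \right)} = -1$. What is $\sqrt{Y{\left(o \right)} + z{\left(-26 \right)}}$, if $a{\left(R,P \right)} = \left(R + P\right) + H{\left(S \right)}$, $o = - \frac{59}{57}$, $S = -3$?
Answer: $\frac{6 \sqrt{183}}{19} \approx 4.2719$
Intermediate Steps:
$o = - \frac{59}{57}$ ($o = \left(-59\right) \frac{1}{57} = - \frac{59}{57} \approx -1.0351$)
$a{\left(R,P \right)} = -1 + P + R$ ($a{\left(R,P \right)} = \left(R + P\right) - 1 = \left(P + R\right) - 1 = -1 + P + R$)
$Y{\left(K \right)} = K \left(-1 + 3 K\right)$ ($Y{\left(K \right)} = K \left(K + \left(-1 + K + K\right)\right) = K \left(K + \left(-1 + 2 K\right)\right) = K \left(-1 + 3 K\right)$)
$z{\left(v \right)} = 14$
$\sqrt{Y{\left(o \right)} + z{\left(-26 \right)}} = \sqrt{- \frac{59 \left(-1 + 3 \left(- \frac{59}{57}\right)\right)}{57} + 14} = \sqrt{- \frac{59 \left(-1 - \frac{59}{19}\right)}{57} + 14} = \sqrt{\left(- \frac{59}{57}\right) \left(- \frac{78}{19}\right) + 14} = \sqrt{\frac{1534}{361} + 14} = \sqrt{\frac{6588}{361}} = \frac{6 \sqrt{183}}{19}$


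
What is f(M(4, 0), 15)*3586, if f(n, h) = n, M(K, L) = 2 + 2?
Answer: 14344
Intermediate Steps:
M(K, L) = 4
f(M(4, 0), 15)*3586 = 4*3586 = 14344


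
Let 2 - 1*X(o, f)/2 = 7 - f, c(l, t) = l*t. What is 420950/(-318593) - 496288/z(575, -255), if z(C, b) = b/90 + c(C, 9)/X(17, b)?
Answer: 49329852259058/1270867477 ≈ 38816.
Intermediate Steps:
X(o, f) = -10 + 2*f (X(o, f) = 4 - 2*(7 - f) = 4 + (-14 + 2*f) = -10 + 2*f)
z(C, b) = b/90 + 9*C/(-10 + 2*b) (z(C, b) = b/90 + (C*9)/(-10 + 2*b) = b*(1/90) + (9*C)/(-10 + 2*b) = b/90 + 9*C/(-10 + 2*b))
420950/(-318593) - 496288/z(575, -255) = 420950/(-318593) - 496288*90*(-5 - 255)/(405*575 - 255*(-5 - 255)) = 420950*(-1/318593) - 496288*(-23400/(232875 - 255*(-260))) = -420950/318593 - 496288*(-23400/(232875 + 66300)) = -420950/318593 - 496288/((1/90)*(-1/260)*299175) = -420950/318593 - 496288/(-3989/312) = -420950/318593 - 496288*(-312/3989) = -420950/318593 + 154841856/3989 = 49329852259058/1270867477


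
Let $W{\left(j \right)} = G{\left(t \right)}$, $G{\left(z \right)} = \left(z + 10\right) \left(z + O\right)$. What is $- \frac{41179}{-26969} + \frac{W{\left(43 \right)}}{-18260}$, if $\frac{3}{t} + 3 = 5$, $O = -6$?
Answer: $\frac{3013296743}{1969815760} \approx 1.5297$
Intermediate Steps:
$t = \frac{3}{2}$ ($t = \frac{3}{-3 + 5} = \frac{3}{2} \approx 1.5$)
$G{\left(z \right)} = \left(-6 + z\right) \left(10 + z\right)$ ($G{\left(z \right)} = \left(z + 10\right) \left(z - 6\right) = \left(10 + z\right) \left(-6 + z\right) = \left(-6 + z\right) \left(10 + z\right)$)
$W{\left(j \right)} = - \frac{207}{4}$ ($W{\left(j \right)} = -60 + \left(\frac{3}{2}\right)^{2} + 4 \cdot \frac{3}{2} = -60 + \frac{9}{4} + 6 = - \frac{207}{4}$)
$- \frac{41179}{-26969} + \frac{W{\left(43 \right)}}{-18260} = - \frac{41179}{-26969} - \frac{207}{4 \left(-18260\right)} = \left(-41179\right) \left(- \frac{1}{26969}\right) - - \frac{207}{73040} = \frac{41179}{26969} + \frac{207}{73040} = \frac{3013296743}{1969815760}$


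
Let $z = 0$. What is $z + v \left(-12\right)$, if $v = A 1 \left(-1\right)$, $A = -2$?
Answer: $-24$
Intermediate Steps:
$v = 2$ ($v = \left(-2\right) 1 \left(-1\right) = \left(-2\right) \left(-1\right) = 2$)
$z + v \left(-12\right) = 0 + 2 \left(-12\right) = 0 - 24 = -24$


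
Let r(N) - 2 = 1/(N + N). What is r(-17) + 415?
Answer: 14177/34 ≈ 416.97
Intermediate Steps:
r(N) = 2 + 1/(2*N) (r(N) = 2 + 1/(N + N) = 2 + 1/(2*N))
r(-17) + 415 = (2 + (½)/(-17)) + 415 = (2 + (½)*(-1/17)) + 415 = (2 - 1/34) + 415 = 67/34 + 415 = 14177/34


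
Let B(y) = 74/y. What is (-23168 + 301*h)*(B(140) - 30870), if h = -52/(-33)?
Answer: 809126506898/1155 ≈ 7.0054e+8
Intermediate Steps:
h = 52/33 (h = -52*(-1/33) = 52/33 ≈ 1.5758)
(-23168 + 301*h)*(B(140) - 30870) = (-23168 + 301*(52/33))*(74/140 - 30870) = (-23168 + 15652/33)*(74*(1/140) - 30870) = -748892*(37/70 - 30870)/33 = -748892/33*(-2160863/70) = 809126506898/1155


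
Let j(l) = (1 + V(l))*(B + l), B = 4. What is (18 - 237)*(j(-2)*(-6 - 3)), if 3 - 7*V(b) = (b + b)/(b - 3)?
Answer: 181332/35 ≈ 5180.9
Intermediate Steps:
V(b) = 3/7 - 2*b/(7*(-3 + b)) (V(b) = 3/7 - (b + b)/(7*(b - 3)) = 3/7 - 2*b/(7*(-3 + b)))
j(l) = (1 + (-9 + l)/(7*(-3 + l)))*(4 + l)
(18 - 237)*(j(-2)*(-6 - 3)) = (18 - 237)*((2*(-60 - 2 + 4*(-2)²)/(7*(-3 - 2)))*(-6 - 3)) = -219*(2/7)*(-60 - 2 + 4*4)/(-5)*(-9) = -219*(2/7)*(-⅕)*(-60 - 2 + 16)*(-9) = -219*(2/7)*(-⅕)*(-46)*(-9) = -20148*(-9)/35 = -219*(-828/35) = 181332/35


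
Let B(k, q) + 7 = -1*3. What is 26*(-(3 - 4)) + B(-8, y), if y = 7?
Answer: 16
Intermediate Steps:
B(k, q) = -10 (B(k, q) = -7 - 1*3 = -7 - 3 = -10)
26*(-(3 - 4)) + B(-8, y) = 26*(-(3 - 4)) - 10 = 26*(-1*(-1)) - 10 = 26*1 - 10 = 26 - 10 = 16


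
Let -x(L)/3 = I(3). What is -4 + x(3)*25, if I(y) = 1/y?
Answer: -29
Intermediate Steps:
x(L) = -1 (x(L) = -3/3 = -3*⅓ = -1)
-4 + x(3)*25 = -4 - 1*25 = -4 - 25 = -29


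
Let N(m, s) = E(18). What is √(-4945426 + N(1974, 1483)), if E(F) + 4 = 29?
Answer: 3*I*√549489 ≈ 2223.8*I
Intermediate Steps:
E(F) = 25 (E(F) = -4 + 29 = 25)
N(m, s) = 25
√(-4945426 + N(1974, 1483)) = √(-4945426 + 25) = √(-4945401) = 3*I*√549489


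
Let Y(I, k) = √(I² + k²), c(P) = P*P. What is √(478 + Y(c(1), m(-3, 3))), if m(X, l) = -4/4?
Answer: √(478 + √2) ≈ 21.896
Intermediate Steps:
m(X, l) = -1 (m(X, l) = -4*¼ = -1)
c(P) = P²
√(478 + Y(c(1), m(-3, 3))) = √(478 + √((1²)² + (-1)²)) = √(478 + √(1² + 1)) = √(478 + √(1 + 1)) = √(478 + √2)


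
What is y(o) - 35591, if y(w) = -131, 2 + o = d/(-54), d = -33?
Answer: -35722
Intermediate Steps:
o = -25/18 (o = -2 - 33/(-54) = -2 - 33*(-1/54) = -2 + 11/18 = -25/18 ≈ -1.3889)
y(o) - 35591 = -131 - 35591 = -35722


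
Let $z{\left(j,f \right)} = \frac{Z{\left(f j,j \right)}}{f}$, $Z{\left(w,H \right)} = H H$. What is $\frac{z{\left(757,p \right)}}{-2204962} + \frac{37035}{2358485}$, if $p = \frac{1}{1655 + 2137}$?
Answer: $- \frac{512491050837321}{520036980257} \approx -985.49$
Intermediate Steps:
$Z{\left(w,H \right)} = H^{2}$
$p = \frac{1}{3792} \approx 0.00026371$
$z{\left(j,f \right)} = \frac{j^{2}}{f}$
$\frac{z{\left(757,p \right)}}{-2204962} + \frac{37035}{2358485} = \frac{\frac{1}{\frac{1}{3792}} \cdot 757^{2}}{-2204962} + \frac{37035}{2358485} = 3792 \cdot 573049 \left(- \frac{1}{2204962}\right) + 37035 \cdot \frac{1}{2358485} = 2173001808 \left(- \frac{1}{2204962}\right) + \frac{7407}{471697} = - \frac{1086500904}{1102481} + \frac{7407}{471697} = - \frac{512491050837321}{520036980257}$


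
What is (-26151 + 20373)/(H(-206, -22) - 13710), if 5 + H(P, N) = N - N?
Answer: 5778/13715 ≈ 0.42129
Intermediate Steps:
H(P, N) = -5 (H(P, N) = -5 + (N - N) = -5 + 0 = -5)
(-26151 + 20373)/(H(-206, -22) - 13710) = (-26151 + 20373)/(-5 - 13710) = -5778/(-13715) = -5778*(-1/13715) = 5778/13715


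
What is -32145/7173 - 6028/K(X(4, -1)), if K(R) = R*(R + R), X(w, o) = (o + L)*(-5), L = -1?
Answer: -4138987/119550 ≈ -34.621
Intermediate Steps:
X(w, o) = 5 - 5*o (X(w, o) = (o - 1)*(-5) = (-1 + o)*(-5) = 5 - 5*o)
K(R) = 2*R² (K(R) = R*(2*R) = 2*R²)
-32145/7173 - 6028/K(X(4, -1)) = -32145/7173 - 6028*1/(2*(5 - 5*(-1))²) = -32145*1/7173 - 6028*1/(2*(5 + 5)²) = -10715/2391 - 6028/(2*10²) = -10715/2391 - 6028/(2*100) = -10715/2391 - 6028/200 = -10715/2391 - 6028*1/200 = -10715/2391 - 1507/50 = -4138987/119550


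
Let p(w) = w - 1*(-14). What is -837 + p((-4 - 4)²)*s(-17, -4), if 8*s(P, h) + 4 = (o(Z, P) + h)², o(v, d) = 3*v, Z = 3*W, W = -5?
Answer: 90135/4 ≈ 22534.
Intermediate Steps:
Z = -15 (Z = 3*(-5) = -15)
s(P, h) = -½ + (-45 + h)²/8 (s(P, h) = -½ + (3*(-15) + h)²/8 = -½ + (-45 + h)²/8)
p(w) = 14 + w (p(w) = w + 14 = 14 + w)
-837 + p((-4 - 4)²)*s(-17, -4) = -837 + (14 + (-4 - 4)²)*(-½ + (-45 - 4)²/8) = -837 + (14 + (-8)²)*(-½ + (⅛)*(-49)²) = -837 + (14 + 64)*(-½ + (⅛)*2401) = -837 + 78*(-½ + 2401/8) = -837 + 78*(2397/8) = -837 + 93483/4 = 90135/4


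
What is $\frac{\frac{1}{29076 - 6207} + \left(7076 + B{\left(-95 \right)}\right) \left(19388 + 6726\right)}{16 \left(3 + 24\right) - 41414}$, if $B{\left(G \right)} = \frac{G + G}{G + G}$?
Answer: $- \frac{4226391944083}{937217358} \approx -4509.5$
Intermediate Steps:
$B{\left(G \right)} = 1$ ($B{\left(G \right)} = \frac{2 G}{2 G} = 2 G \frac{1}{2 G} = 1$)
$\frac{\frac{1}{29076 - 6207} + \left(7076 + B{\left(-95 \right)}\right) \left(19388 + 6726\right)}{16 \left(3 + 24\right) - 41414} = \frac{\frac{1}{29076 - 6207} + \left(7076 + 1\right) \left(19388 + 6726\right)}{16 \left(3 + 24\right) - 41414} = \frac{\frac{1}{22869} + 7077 \cdot 26114}{16 \cdot 27 - 41414} = \frac{\frac{1}{22869} + 184808778}{432 - 41414} = \frac{4226391944083}{22869 \left(-40982\right)} = \frac{4226391944083}{22869} \left(- \frac{1}{40982}\right) = - \frac{4226391944083}{937217358}$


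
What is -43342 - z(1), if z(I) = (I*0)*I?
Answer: -43342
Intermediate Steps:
z(I) = 0 (z(I) = 0*I = 0)
-43342 - z(1) = -43342 - 1*0 = -43342 + 0 = -43342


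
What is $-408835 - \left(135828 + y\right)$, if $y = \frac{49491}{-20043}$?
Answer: $- \frac{1212959002}{2227} \approx -5.4466 \cdot 10^{5}$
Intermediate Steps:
$y = - \frac{5499}{2227}$ ($y = 49491 \left(- \frac{1}{20043}\right) = - \frac{5499}{2227} \approx -2.4692$)
$-408835 - \left(135828 + y\right) = -408835 - \frac{302483457}{2227} = - \frac{1212959002}{2227}$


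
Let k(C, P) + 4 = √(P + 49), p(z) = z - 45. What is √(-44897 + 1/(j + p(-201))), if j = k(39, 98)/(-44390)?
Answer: √(-490272410982 - 314279*√3)/√(10919936 + 7*√3) ≈ 211.89*I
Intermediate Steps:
p(z) = -45 + z
k(C, P) = -4 + √(49 + P) (k(C, P) = -4 + √(P + 49) = -4 + √(49 + P))
j = 2/22195 - 7*√3/44390 (j = (-4 + √(49 + 98))/(-44390) = (-4 + √147)*(-1/44390) = (-4 + 7*√3)*(-1/44390) = 2/22195 - 7*√3/44390 ≈ -0.00018302)
√(-44897 + 1/(j + p(-201))) = √(-44897 + 1/((2/22195 - 7*√3/44390) + (-45 - 201))) = √(-44897 + 1/((2/22195 - 7*√3/44390) - 246)) = √(-44897 + 1/(-5459968/22195 - 7*√3/44390))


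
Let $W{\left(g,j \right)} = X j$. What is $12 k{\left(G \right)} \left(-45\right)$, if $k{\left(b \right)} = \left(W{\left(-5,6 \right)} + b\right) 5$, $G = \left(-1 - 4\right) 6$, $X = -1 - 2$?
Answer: $129600$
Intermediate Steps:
$X = -3$
$W{\left(g,j \right)} = - 3 j$
$G = -30$ ($G = \left(-5\right) 6 = -30$)
$k{\left(b \right)} = -90 + 5 b$ ($k{\left(b \right)} = \left(\left(-3\right) 6 + b\right) 5 = \left(-18 + b\right) 5 = -90 + 5 b$)
$12 k{\left(G \right)} \left(-45\right) = 12 \left(-90 + 5 \left(-30\right)\right) \left(-45\right) = 12 \left(-90 - 150\right) \left(-45\right) = 12 \left(-240\right) \left(-45\right) = \left(-2880\right) \left(-45\right) = 129600$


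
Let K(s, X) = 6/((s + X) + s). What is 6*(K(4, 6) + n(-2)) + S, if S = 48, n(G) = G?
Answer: 270/7 ≈ 38.571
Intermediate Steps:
K(s, X) = 6/(X + 2*s) (K(s, X) = 6/((X + s) + s) = 6/(X + 2*s))
6*(K(4, 6) + n(-2)) + S = 6*(6/(6 + 2*4) - 2) + 48 = 6*(6/(6 + 8) - 2) + 48 = 6*(6/14 - 2) + 48 = 6*(6*(1/14) - 2) + 48 = 6*(3/7 - 2) + 48 = 6*(-11/7) + 48 = -66/7 + 48 = 270/7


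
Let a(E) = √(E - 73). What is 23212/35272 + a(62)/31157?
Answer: 5803/8818 + I*√11/31157 ≈ 0.65809 + 0.00010645*I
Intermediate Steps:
a(E) = √(-73 + E)
23212/35272 + a(62)/31157 = 23212/35272 + √(-73 + 62)/31157 = 23212*(1/35272) + √(-11)*(1/31157) = 5803/8818 + (I*√11)*(1/31157) = 5803/8818 + I*√11/31157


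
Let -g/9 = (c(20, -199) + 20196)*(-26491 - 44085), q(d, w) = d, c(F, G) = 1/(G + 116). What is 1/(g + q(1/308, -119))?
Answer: 25564/327939297263507 ≈ 7.7953e-11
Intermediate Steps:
c(F, G) = 1/(116 + G)
g = 1064737978128/83 (g = -9*(1/(116 - 199) + 20196)*(-26491 - 44085) = -9*(1/(-83) + 20196)*(-70576) = -9*(-1/83 + 20196)*(-70576) = -15086403*(-70576)/83 = -9*(-118304219792/83) = 1064737978128/83 ≈ 1.2828e+10)
1/(g + q(1/308, -119)) = 1/(1064737978128/83 + 1/308) = 1/(327939297263507/25564) = 25564/327939297263507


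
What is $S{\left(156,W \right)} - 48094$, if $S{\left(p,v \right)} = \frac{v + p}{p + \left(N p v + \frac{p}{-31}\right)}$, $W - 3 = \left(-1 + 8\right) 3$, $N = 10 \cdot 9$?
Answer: $- \frac{2792241421}{58058} \approx -48094.0$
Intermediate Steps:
$N = 90$
$W = 24$ ($W = 3 + \left(-1 + 8\right) 3 = 3 + 7 \cdot 3 = 3 + 21 = 24$)
$S{\left(p,v \right)} = \frac{p + v}{\frac{30 p}{31} + 90 p v}$ ($S{\left(p,v \right)} = \frac{v + p}{p + \left(90 p v + \frac{p}{-31}\right)} = \frac{p + v}{p + \left(90 p v + p \left(- \frac{1}{31}\right)\right)} = \frac{p + v}{p + \left(90 p v - \frac{p}{31}\right)} = \frac{p + v}{p + \left(- \frac{p}{31} + 90 p v\right)} = \frac{p + v}{\frac{30 p}{31} + 90 p v}$)
$S{\left(156,W \right)} - 48094 = \frac{31 \left(156 + 24\right)}{30 \cdot 156 \left(1 + 93 \cdot 24\right)} - 48094 = \frac{31}{30} \cdot \frac{1}{156} \frac{1}{1 + 2232} \cdot 180 - 48094 = \frac{31}{30} \cdot \frac{1}{156} \cdot \frac{1}{2233} \cdot 180 - 48094 = \frac{31}{58058} - 48094 = - \frac{2792241421}{58058}$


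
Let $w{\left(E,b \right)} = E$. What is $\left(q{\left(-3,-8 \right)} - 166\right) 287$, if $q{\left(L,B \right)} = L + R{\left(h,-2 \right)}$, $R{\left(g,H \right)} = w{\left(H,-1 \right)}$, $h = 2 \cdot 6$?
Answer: $-49077$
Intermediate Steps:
$h = 12$
$R{\left(g,H \right)} = H$
$q{\left(L,B \right)} = -2 + L$ ($q{\left(L,B \right)} = L - 2 = -2 + L$)
$\left(q{\left(-3,-8 \right)} - 166\right) 287 = \left(\left(-2 - 3\right) - 166\right) 287 = \left(-5 - 166\right) 287 = \left(-171\right) 287 = -49077$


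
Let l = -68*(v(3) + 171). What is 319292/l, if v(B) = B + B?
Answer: -79823/3009 ≈ -26.528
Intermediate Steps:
v(B) = 2*B
l = -12036 (l = -68*(2*3 + 171) = -68*(6 + 171) = -68*177 = -12036)
319292/l = 319292/(-12036) = 319292*(-1/12036) = -79823/3009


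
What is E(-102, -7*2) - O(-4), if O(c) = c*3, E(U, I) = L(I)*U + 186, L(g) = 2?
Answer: -6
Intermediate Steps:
E(U, I) = 186 + 2*U (E(U, I) = 2*U + 186 = 186 + 2*U)
O(c) = 3*c
E(-102, -7*2) - O(-4) = (186 + 2*(-102)) - 3*(-4) = (186 - 204) - 1*(-12) = -18 + 12 = -6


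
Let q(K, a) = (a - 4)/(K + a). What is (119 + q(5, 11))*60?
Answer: 28665/4 ≈ 7166.3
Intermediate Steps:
q(K, a) = (-4 + a)/(K + a)
(119 + q(5, 11))*60 = (119 + (-4 + 11)/(5 + 11))*60 = (119 + 7/16)*60 = (1911/16)*60 = 28665/4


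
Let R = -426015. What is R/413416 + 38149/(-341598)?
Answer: -80648639477/70611039384 ≈ -1.1422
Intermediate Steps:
R/413416 + 38149/(-341598) = -426015/413416 + 38149/(-341598) = -426015*1/413416 + 38149*(-1/341598) = -426015/413416 - 38149/341598 = -80648639477/70611039384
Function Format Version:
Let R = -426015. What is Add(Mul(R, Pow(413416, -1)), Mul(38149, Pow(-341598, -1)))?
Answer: Rational(-80648639477, 70611039384) ≈ -1.1422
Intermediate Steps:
Add(Mul(R, Pow(413416, -1)), Mul(38149, Pow(-341598, -1))) = Add(Mul(-426015, Pow(413416, -1)), Mul(38149, Pow(-341598, -1))) = Add(Mul(-426015, Rational(1, 413416)), Mul(38149, Rational(-1, 341598))) = Add(Rational(-426015, 413416), Rational(-38149, 341598)) = Rational(-80648639477, 70611039384)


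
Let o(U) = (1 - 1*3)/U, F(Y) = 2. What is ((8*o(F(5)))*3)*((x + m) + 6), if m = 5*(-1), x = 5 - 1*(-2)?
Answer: -192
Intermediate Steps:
o(U) = -2/U (o(U) = (1 - 3)/U = -2/U)
x = 7 (x = 5 + 2 = 7)
m = -5
((8*o(F(5)))*3)*((x + m) + 6) = ((8*(-2/2))*3)*((7 - 5) + 6) = ((8*(-2*½))*3)*(2 + 6) = ((8*(-1))*3)*8 = -8*3*8 = -24*8 = -192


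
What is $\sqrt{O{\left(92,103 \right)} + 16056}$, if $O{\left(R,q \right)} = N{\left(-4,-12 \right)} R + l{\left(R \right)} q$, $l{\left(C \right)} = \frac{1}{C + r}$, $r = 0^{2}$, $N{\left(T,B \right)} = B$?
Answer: $\frac{\sqrt{31640801}}{46} \approx 122.28$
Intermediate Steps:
$r = 0$
$l{\left(C \right)} = \frac{1}{C}$ ($l{\left(C \right)} = \frac{1}{C + 0} = \frac{1}{C}$)
$O{\left(R,q \right)} = - 12 R + \frac{q}{R}$
$\sqrt{O{\left(92,103 \right)} + 16056} = \sqrt{\left(\left(-12\right) 92 + \frac{103}{92}\right) + 16056} = \sqrt{\left(-1104 + 103 \cdot \frac{1}{92}\right) + 16056} = \sqrt{\left(-1104 + \frac{103}{92}\right) + 16056} = \sqrt{- \frac{101465}{92} + 16056} = \sqrt{\frac{1375687}{92}} = \frac{\sqrt{31640801}}{46}$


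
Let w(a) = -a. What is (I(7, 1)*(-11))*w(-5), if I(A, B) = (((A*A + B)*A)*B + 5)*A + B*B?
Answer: -136730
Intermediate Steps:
I(A, B) = B² + A*(5 + A*B*(B + A²)) (I(A, B) = (((A² + B)*A)*B + 5)*A + B² = (((B + A²)*A)*B + 5)*A + B² = ((A*(B + A²))*B + 5)*A + B² = (A*B*(B + A²) + 5)*A + B² = (5 + A*B*(B + A²))*A + B² = A*(5 + A*B*(B + A²)) + B² = B² + A*(5 + A*B*(B + A²)))
(I(7, 1)*(-11))*w(-5) = ((1² + 5*7 + 1*7⁴ + 7²*1²)*(-11))*(-1*(-5)) = ((1 + 35 + 1*2401 + 49*1)*(-11))*5 = ((1 + 35 + 2401 + 49)*(-11))*5 = (2486*(-11))*5 = -27346*5 = -136730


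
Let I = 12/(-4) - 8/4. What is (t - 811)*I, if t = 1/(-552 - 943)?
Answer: 1212446/299 ≈ 4055.0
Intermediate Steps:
I = -5 (I = 12*(-¼) - 8*¼ = -3 - 2 = -5)
t = -1/1495 (t = 1/(-1495) = -1/1495 ≈ -0.00066890)
(t - 811)*I = (-1/1495 - 811)*(-5) = -1212446/1495*(-5) = 1212446/299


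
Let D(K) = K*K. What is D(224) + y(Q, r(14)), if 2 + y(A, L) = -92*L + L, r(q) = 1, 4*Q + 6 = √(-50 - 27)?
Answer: 50083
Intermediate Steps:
Q = -3/2 + I*√77/4 (Q = -3/2 + √(-50 - 27)/4 = -3/2 + √(-77)/4 = -3/2 + (I*√77)/4 = -3/2 + I*√77/4 ≈ -1.5 + 2.1937*I)
y(A, L) = -2 - 91*L (y(A, L) = -2 + (-92*L + L) = -2 - 91*L)
D(K) = K²
D(224) + y(Q, r(14)) = 224² + (-2 - 91*1) = 50176 + (-2 - 91) = 50176 - 93 = 50083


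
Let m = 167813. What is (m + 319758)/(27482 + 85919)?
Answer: 487571/113401 ≈ 4.2995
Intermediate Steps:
(m + 319758)/(27482 + 85919) = (167813 + 319758)/(27482 + 85919) = 487571/113401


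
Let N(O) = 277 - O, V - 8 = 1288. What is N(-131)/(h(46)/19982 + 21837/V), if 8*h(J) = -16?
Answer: 1760973696/72724057 ≈ 24.214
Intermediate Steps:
V = 1296 (V = 8 + 1288 = 1296)
h(J) = -2 (h(J) = (⅛)*(-16) = -2)
N(-131)/(h(46)/19982 + 21837/V) = (277 - 1*(-131))/(-2/19982 + 21837/1296) = (277 + 131)/(-2*1/19982 + 21837*(1/1296)) = 408/(-1/9991 + 7279/432) = 408/(72724057/4316112) = 408*(4316112/72724057) = 1760973696/72724057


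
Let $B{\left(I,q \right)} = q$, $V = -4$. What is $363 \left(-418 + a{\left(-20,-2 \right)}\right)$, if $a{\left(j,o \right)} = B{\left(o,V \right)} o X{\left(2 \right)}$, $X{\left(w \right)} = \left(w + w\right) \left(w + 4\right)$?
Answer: $-82038$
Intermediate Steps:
$X{\left(w \right)} = 2 w \left(4 + w\right)$
$a{\left(j,o \right)} = - 96 o$ ($a{\left(j,o \right)} = - 4 o 2 \cdot 2 \left(4 + 2\right) = - 4 o 2 \cdot 2 \cdot 6 = - 4 o 24 = - 96 o$)
$363 \left(-418 + a{\left(-20,-2 \right)}\right) = 363 \left(-418 - -192\right) = 363 \left(-418 + 192\right) = 363 \left(-226\right) = -82038$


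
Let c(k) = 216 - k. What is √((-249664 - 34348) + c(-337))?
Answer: I*√283459 ≈ 532.41*I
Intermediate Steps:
√((-249664 - 34348) + c(-337)) = √((-249664 - 34348) + (216 - 1*(-337))) = √(-284012 + (216 + 337)) = √(-284012 + 553) = √(-283459) = I*√283459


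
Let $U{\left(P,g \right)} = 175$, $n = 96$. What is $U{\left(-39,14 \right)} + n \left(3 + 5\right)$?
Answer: $943$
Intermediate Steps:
$U{\left(-39,14 \right)} + n \left(3 + 5\right) = 175 + 96 \left(3 + 5\right) = 175 + 96 \cdot 8 = 175 + 768 = 943$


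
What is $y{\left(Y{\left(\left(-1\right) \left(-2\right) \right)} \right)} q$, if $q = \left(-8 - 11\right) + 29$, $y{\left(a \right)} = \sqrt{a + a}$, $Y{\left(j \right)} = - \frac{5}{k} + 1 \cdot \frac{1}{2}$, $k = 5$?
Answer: $10 i \approx 10.0 i$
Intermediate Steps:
$Y{\left(j \right)} = - \frac{1}{2}$ ($Y{\left(j \right)} = - \frac{5}{5} + 1 \cdot \frac{1}{2} = \left(-5\right) \frac{1}{5} + 1 \cdot \frac{1}{2} = -1 + \frac{1}{2} = - \frac{1}{2}$)
$y{\left(a \right)} = \sqrt{2} \sqrt{a}$ ($y{\left(a \right)} = \sqrt{2 a} = \sqrt{2} \sqrt{a}$)
$q = 10$ ($q = \left(-8 - 11\right) + 29 = -19 + 29 = 10$)
$y{\left(Y{\left(\left(-1\right) \left(-2\right) \right)} \right)} q = \sqrt{2} \sqrt{- \frac{1}{2}} \cdot 10 = \sqrt{2} \frac{i \sqrt{2}}{2} \cdot 10 = i 10 = 10 i$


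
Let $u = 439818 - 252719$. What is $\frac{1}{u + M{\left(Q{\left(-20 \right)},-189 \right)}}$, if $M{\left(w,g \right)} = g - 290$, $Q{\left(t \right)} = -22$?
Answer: $\frac{1}{186620} \approx 5.3585 \cdot 10^{-6}$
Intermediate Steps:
$M{\left(w,g \right)} = -290 + g$ ($M{\left(w,g \right)} = g - 290 = -290 + g$)
$u = 187099$ ($u = 439818 - 252719 = 187099$)
$\frac{1}{u + M{\left(Q{\left(-20 \right)},-189 \right)}} = \frac{1}{187099 - 479} = \frac{1}{186620}$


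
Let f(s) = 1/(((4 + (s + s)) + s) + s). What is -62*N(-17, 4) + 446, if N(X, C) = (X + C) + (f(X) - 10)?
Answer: 59935/32 ≈ 1873.0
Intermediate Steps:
f(s) = 1/(4 + 4*s) (f(s) = 1/(((4 + 2*s) + s) + s) = 1/((4 + 3*s) + s) = 1/(4 + 4*s))
N(X, C) = -10 + C + X + 1/(4*(1 + X)) (N(X, C) = (X + C) + (1/(4*(1 + X)) - 10) = (C + X) + (-10 + 1/(4*(1 + X))) = -10 + C + X + 1/(4*(1 + X)))
-62*N(-17, 4) + 446 = -62*(¼ + (1 - 17)*(-10 + 4 - 17))/(1 - 17) + 446 = -62*(¼ - 16*(-23))/(-16) + 446 = -(-31)*(¼ + 368)/8 + 446 = -(-31)*1473/(8*4) + 446 = -62*(-1473/64) + 446 = 45663/32 + 446 = 59935/32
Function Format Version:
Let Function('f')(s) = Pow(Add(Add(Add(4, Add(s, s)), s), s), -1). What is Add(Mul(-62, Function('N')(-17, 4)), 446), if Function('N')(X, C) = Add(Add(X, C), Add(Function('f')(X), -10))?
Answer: Rational(59935, 32) ≈ 1873.0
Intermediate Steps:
Function('f')(s) = Pow(Add(4, Mul(4, s)), -1) (Function('f')(s) = Pow(Add(Add(Add(4, Mul(2, s)), s), s), -1) = Pow(Add(Add(4, Mul(3, s)), s), -1) = Pow(Add(4, Mul(4, s)), -1))
Function('N')(X, C) = Add(-10, C, X, Mul(Rational(1, 4), Pow(Add(1, X), -1))) (Function('N')(X, C) = Add(Add(X, C), Add(Mul(Rational(1, 4), Pow(Add(1, X), -1)), -10)) = Add(Add(C, X), Add(-10, Mul(Rational(1, 4), Pow(Add(1, X), -1)))) = Add(-10, C, X, Mul(Rational(1, 4), Pow(Add(1, X), -1))))
Add(Mul(-62, Function('N')(-17, 4)), 446) = Add(Mul(-62, Mul(Pow(Add(1, -17), -1), Add(Rational(1, 4), Mul(Add(1, -17), Add(-10, 4, -17))))), 446) = Add(Mul(-62, Mul(Pow(-16, -1), Add(Rational(1, 4), Mul(-16, -23)))), 446) = Add(Mul(-62, Mul(Rational(-1, 16), Add(Rational(1, 4), 368))), 446) = Add(Mul(-62, Mul(Rational(-1, 16), Rational(1473, 4))), 446) = Add(Mul(-62, Rational(-1473, 64)), 446) = Add(Rational(45663, 32), 446) = Rational(59935, 32)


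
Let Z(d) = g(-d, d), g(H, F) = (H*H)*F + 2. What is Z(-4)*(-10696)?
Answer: 663152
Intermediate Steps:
g(H, F) = 2 + F*H² (g(H, F) = H²*F + 2 = F*H² + 2 = 2 + F*H²)
Z(d) = 2 + d³ (Z(d) = 2 + d*(-d)² = 2 + d*d² = 2 + d³)
Z(-4)*(-10696) = (2 + (-4)³)*(-10696) = (2 - 64)*(-10696) = -62*(-10696) = 663152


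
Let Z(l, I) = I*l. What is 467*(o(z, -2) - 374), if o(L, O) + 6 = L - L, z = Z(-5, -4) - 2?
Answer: -177460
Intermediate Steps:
z = 18 (z = -4*(-5) - 2 = 20 - 2 = 18)
o(L, O) = -6 (o(L, O) = -6 + (L - L) = -6 + 0 = -6)
467*(o(z, -2) - 374) = 467*(-6 - 374) = 467*(-380) = -177460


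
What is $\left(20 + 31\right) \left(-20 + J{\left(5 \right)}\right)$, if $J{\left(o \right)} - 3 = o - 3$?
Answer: $-765$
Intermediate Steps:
$J{\left(o \right)} = o$ ($J{\left(o \right)} = 3 + \left(o - 3\right) = 3 + \left(-3 + o\right) = o$)
$\left(20 + 31\right) \left(-20 + J{\left(5 \right)}\right) = \left(20 + 31\right) \left(-20 + 5\right) = 51 \left(-15\right) = -765$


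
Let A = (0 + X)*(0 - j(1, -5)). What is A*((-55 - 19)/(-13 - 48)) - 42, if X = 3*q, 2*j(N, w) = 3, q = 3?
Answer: -3561/61 ≈ -58.377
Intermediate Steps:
j(N, w) = 3/2 (j(N, w) = (½)*3 = 3/2)
X = 9 (X = 3*3 = 9)
A = -27/2 (A = (0 + 9)*(0 - 1*3/2) = 9*(0 - 3/2) = 9*(-3/2) = -27/2 ≈ -13.500)
A*((-55 - 19)/(-13 - 48)) - 42 = -27*(-55 - 19)/(2*(-13 - 48)) - 42 = -(-999)/(-61) - 42 = -(-999)*(-1)/61 - 42 = -27/2*74/61 - 42 = -999/61 - 42 = -3561/61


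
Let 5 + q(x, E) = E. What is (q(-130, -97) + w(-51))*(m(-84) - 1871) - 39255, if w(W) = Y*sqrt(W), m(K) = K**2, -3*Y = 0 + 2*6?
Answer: -568125 - 20740*I*sqrt(51) ≈ -5.6813e+5 - 1.4811e+5*I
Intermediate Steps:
Y = -4 (Y = -(0 + 2*6)/3 = -(0 + 12)/3 = -1/3*12 = -4)
q(x, E) = -5 + E
w(W) = -4*sqrt(W)
(q(-130, -97) + w(-51))*(m(-84) - 1871) - 39255 = ((-5 - 97) - 4*I*sqrt(51))*((-84)**2 - 1871) - 39255 = (-102 - 4*I*sqrt(51))*(7056 - 1871) - 39255 = (-102 - 4*I*sqrt(51))*5185 - 39255 = (-528870 - 20740*I*sqrt(51)) - 39255 = -568125 - 20740*I*sqrt(51)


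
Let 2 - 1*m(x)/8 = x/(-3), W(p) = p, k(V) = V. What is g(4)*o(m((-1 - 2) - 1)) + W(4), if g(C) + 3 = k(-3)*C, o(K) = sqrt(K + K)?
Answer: 4 - 20*sqrt(6) ≈ -44.990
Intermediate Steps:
m(x) = 16 + 8*x/3 (m(x) = 16 - 8*x/(-3) = 16 - 8*x*(-1)/3 = 16 - (-8)*x/3 = 16 + 8*x/3)
o(K) = sqrt(2)*sqrt(K) (o(K) = sqrt(2*K) = sqrt(2)*sqrt(K))
g(C) = -3 - 3*C
g(4)*o(m((-1 - 2) - 1)) + W(4) = (-3 - 3*4)*(sqrt(2)*sqrt(16 + 8*((-1 - 2) - 1)/3)) + 4 = (-3 - 12)*(sqrt(2)*sqrt(16 + 8*(-3 - 1)/3)) + 4 = -15*sqrt(2)*sqrt(16 + (8/3)*(-4)) + 4 = -15*sqrt(2)*sqrt(16 - 32/3) + 4 = -15*sqrt(2)*sqrt(16/3) + 4 = -15*sqrt(2)*4*sqrt(3)/3 + 4 = -20*sqrt(6) + 4 = 4 - 20*sqrt(6)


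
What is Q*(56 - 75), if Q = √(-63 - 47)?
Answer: -19*I*√110 ≈ -199.27*I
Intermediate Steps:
Q = I*√110 (Q = √(-110) = I*√110 ≈ 10.488*I)
Q*(56 - 75) = (I*√110)*(56 - 75) = (I*√110)*(-19) = -19*I*√110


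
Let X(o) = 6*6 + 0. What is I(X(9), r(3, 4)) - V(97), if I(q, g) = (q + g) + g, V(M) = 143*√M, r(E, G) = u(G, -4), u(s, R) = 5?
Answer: 46 - 143*√97 ≈ -1362.4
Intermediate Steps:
r(E, G) = 5
X(o) = 36 (X(o) = 36 + 0 = 36)
I(q, g) = q + 2*g (I(q, g) = (g + q) + g = q + 2*g)
I(X(9), r(3, 4)) - V(97) = (36 + 2*5) - 143*√97 = (36 + 10) - 143*√97 = 46 - 143*√97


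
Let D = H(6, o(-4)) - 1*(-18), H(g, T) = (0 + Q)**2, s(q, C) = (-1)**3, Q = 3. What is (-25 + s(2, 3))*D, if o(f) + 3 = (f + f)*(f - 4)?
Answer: -702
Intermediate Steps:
s(q, C) = -1
o(f) = -3 + 2*f*(-4 + f) (o(f) = -3 + (f + f)*(f - 4) = -3 + (2*f)*(-4 + f) = -3 + 2*f*(-4 + f))
H(g, T) = 9 (H(g, T) = (0 + 3)**2 = 3**2 = 9)
D = 27 (D = 9 - 1*(-18) = 9 + 18 = 27)
(-25 + s(2, 3))*D = (-25 - 1)*27 = -26*27 = -702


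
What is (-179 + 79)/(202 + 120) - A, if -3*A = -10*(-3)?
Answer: 1560/161 ≈ 9.6894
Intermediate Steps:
A = -10 (A = -(-10)*(-3)/3 = -⅓*30 = -10)
(-179 + 79)/(202 + 120) - A = (-179 + 79)/(202 + 120) - 1*(-10) = -100/322 + 10 = -100*1/322 + 10 = -50/161 + 10 = 1560/161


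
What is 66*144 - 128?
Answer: 9376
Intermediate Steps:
66*144 - 128 = 9504 - 128 = 9376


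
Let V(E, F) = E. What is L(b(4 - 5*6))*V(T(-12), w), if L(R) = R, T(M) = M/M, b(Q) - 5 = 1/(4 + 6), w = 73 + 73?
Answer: 51/10 ≈ 5.1000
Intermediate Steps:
w = 146
b(Q) = 51/10 (b(Q) = 5 + 1/(4 + 6) = 5 + 1/10 = 5 + ⅒ = 51/10)
T(M) = 1
L(b(4 - 5*6))*V(T(-12), w) = (51/10)*1 = 51/10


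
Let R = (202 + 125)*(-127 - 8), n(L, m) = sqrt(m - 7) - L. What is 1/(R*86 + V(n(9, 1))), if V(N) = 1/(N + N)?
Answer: -1321171578/5015788329066121 + 2*I*sqrt(6)/5015788329066121 ≈ -2.634e-7 + 9.7671e-16*I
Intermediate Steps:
n(L, m) = sqrt(-7 + m) - L
V(N) = 1/(2*N)
R = -44145 (R = 327*(-135) = -44145)
1/(R*86 + V(n(9, 1))) = 1/(-44145*86 + 1/(2*(sqrt(-7 + 1) - 1*9))) = 1/(-3796470 + 1/(2*(sqrt(-6) - 9))) = 1/(-3796470 + 1/(2*(I*sqrt(6) - 9))) = 1/(-3796470 + 1/(2*(-9 + I*sqrt(6))))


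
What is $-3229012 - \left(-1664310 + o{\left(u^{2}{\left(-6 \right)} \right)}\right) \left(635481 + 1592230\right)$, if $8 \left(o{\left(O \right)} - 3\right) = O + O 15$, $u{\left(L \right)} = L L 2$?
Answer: $3684494874617$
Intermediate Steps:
$u{\left(L \right)} = 2 L^{2}$ ($u{\left(L \right)} = L^{2} \cdot 2 = 2 L^{2}$)
$o{\left(O \right)} = 3 + 2 O$ ($o{\left(O \right)} = 3 + \frac{O + O 15}{8} = 3 + \frac{O + 15 O}{8} = 3 + \frac{16 O}{8} = 3 + 2 O$)
$-3229012 - \left(-1664310 + o{\left(u^{2}{\left(-6 \right)} \right)}\right) \left(635481 + 1592230\right) = -3229012 - \left(-1664310 + \left(3 + 2 \left(2 \left(-6\right)^{2}\right)^{2}\right)\right) \left(635481 + 1592230\right) = -3229012 - \left(-1664310 + \left(3 + 2 \left(2 \cdot 36\right)^{2}\right)\right) 2227711 = -3229012 - \left(-1664310 + \left(3 + 2 \cdot 72^{2}\right)\right) 2227711 = -3229012 - \left(-1664310 + \left(3 + 2 \cdot 5184\right)\right) 2227711 = -3229012 - \left(-1664310 + \left(3 + 10368\right)\right) 2227711 = -3229012 - \left(-1664310 + 10371\right) 2227711 = -3229012 - \left(-1653939\right) 2227711 = -3229012 - -3684498103629 = -3229012 + 3684498103629 = 3684494874617$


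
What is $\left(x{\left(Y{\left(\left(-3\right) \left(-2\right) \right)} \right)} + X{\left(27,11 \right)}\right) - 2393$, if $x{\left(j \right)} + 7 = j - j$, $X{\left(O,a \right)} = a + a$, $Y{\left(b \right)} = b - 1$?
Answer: $-2378$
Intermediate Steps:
$Y{\left(b \right)} = -1 + b$ ($Y{\left(b \right)} = b - 1 = -1 + b$)
$X{\left(O,a \right)} = 2 a$
$x{\left(j \right)} = -7$ ($x{\left(j \right)} = -7 + \left(j - j\right) = -7 + 0 = -7$)
$\left(x{\left(Y{\left(\left(-3\right) \left(-2\right) \right)} \right)} + X{\left(27,11 \right)}\right) - 2393 = \left(-7 + 2 \cdot 11\right) - 2393 = \left(-7 + 22\right) - 2393 = 15 - 2393 = -2378$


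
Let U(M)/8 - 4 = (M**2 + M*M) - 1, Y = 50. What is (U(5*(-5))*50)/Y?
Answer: 10024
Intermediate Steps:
U(M) = 24 + 16*M**2 (U(M) = 32 + 8*((M**2 + M*M) - 1) = 32 + 8*((M**2 + M**2) - 1) = 32 + 8*(2*M**2 - 1) = 32 + 8*(-1 + 2*M**2) = 32 + (-8 + 16*M**2) = 24 + 16*M**2)
(U(5*(-5))*50)/Y = ((24 + 16*(5*(-5))**2)*50)/50 = ((24 + 16*(-25)**2)*50)*(1/50) = ((24 + 16*625)*50)*(1/50) = ((24 + 10000)*50)*(1/50) = (10024*50)*(1/50) = 501200*(1/50) = 10024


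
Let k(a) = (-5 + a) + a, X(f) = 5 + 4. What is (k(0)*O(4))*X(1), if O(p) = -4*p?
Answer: 720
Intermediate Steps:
X(f) = 9
k(a) = -5 + 2*a
(k(0)*O(4))*X(1) = ((-5 + 2*0)*(-4*4))*9 = ((-5 + 0)*(-16))*9 = -5*(-16)*9 = 80*9 = 720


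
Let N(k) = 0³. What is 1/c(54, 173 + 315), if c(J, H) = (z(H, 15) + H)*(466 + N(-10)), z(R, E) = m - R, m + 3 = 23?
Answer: 1/9320 ≈ 0.00010730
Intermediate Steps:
N(k) = 0
m = 20 (m = -3 + 23 = 20)
z(R, E) = 20 - R
c(J, H) = 9320 (c(J, H) = ((20 - H) + H)*(466 + 0) = 20*466 = 9320)
1/c(54, 173 + 315) = 1/9320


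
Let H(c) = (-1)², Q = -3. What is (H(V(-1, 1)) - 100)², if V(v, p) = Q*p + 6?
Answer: 9801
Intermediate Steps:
V(v, p) = 6 - 3*p (V(v, p) = -3*p + 6 = 6 - 3*p)
H(c) = 1
(H(V(-1, 1)) - 100)² = (1 - 100)² = (-99)² = 9801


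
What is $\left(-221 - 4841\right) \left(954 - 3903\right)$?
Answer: $14927838$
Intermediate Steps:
$\left(-221 - 4841\right) \left(954 - 3903\right) = \left(-5062\right) \left(-2949\right) = 14927838$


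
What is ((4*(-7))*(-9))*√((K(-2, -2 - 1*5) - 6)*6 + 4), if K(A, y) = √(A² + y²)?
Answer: 252*√(-32 + 6*√53) ≈ 861.26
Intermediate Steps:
((4*(-7))*(-9))*√((K(-2, -2 - 1*5) - 6)*6 + 4) = ((4*(-7))*(-9))*√((√((-2)² + (-2 - 1*5)²) - 6)*6 + 4) = (-28*(-9))*√((√(4 + (-2 - 5)²) - 6)*6 + 4) = 252*√((√(4 + (-7)²) - 6)*6 + 4) = 252*√((√(4 + 49) - 6)*6 + 4) = 252*√((√53 - 6)*6 + 4) = 252*√((-6 + √53)*6 + 4) = 252*√((-36 + 6*√53) + 4) = 252*√(-32 + 6*√53)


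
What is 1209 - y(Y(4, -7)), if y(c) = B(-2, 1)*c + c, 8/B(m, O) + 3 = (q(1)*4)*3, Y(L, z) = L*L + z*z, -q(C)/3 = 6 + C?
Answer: 58448/51 ≈ 1146.0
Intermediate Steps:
q(C) = -18 - 3*C (q(C) = -3*(6 + C) = -18 - 3*C)
Y(L, z) = L**2 + z**2
B(m, O) = -8/255 (B(m, O) = 8/(-3 + ((-18 - 3*1)*4)*3) = 8/(-3 + ((-18 - 3)*4)*3) = 8/(-3 - 21*4*3) = 8/(-3 - 84*3) = 8/(-3 - 252) = 8/(-255) = 8*(-1/255) = -8/255)
y(c) = 247*c/255 (y(c) = -8*c/255 + c = 247*c/255)
1209 - y(Y(4, -7)) = 1209 - 247*(4**2 + (-7)**2)/255 = 1209 - 247*(16 + 49)/255 = 1209 - 247*65/255 = 1209 - 1*3211/51 = 1209 - 3211/51 = 58448/51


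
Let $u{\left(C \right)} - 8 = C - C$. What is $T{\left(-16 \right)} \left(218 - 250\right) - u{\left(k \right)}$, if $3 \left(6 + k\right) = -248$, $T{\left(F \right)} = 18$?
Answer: $-584$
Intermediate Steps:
$k = - \frac{266}{3}$ ($k = -6 + \frac{1}{3} \left(-248\right) = -6 - \frac{248}{3} = - \frac{266}{3} \approx -88.667$)
$u{\left(C \right)} = 8$ ($u{\left(C \right)} = 8 + \left(C - C\right) = 8 + 0 = 8$)
$T{\left(-16 \right)} \left(218 - 250\right) - u{\left(k \right)} = 18 \left(218 - 250\right) - 8 = 18 \left(-32\right) - 8 = -576 - 8 = -584$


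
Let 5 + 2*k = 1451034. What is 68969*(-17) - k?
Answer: -3795975/2 ≈ -1.8980e+6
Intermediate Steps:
k = 1451029/2 (k = -5/2 + (1/2)*1451034 = -5/2 + 725517 = 1451029/2 ≈ 7.2551e+5)
68969*(-17) - k = 68969*(-17) - 1*1451029/2 = -1172473 - 1451029/2 = -3795975/2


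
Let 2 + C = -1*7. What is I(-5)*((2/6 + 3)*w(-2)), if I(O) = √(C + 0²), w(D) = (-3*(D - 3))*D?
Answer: -300*I ≈ -300.0*I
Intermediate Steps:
C = -9 (C = -2 - 1*7 = -2 - 7 = -9)
w(D) = D*(9 - 3*D) (w(D) = (-3*(-3 + D))*D = (9 - 3*D)*D = D*(9 - 3*D))
I(O) = 3*I (I(O) = √(-9 + 0²) = √(-9 + 0) = √(-9) = 3*I)
I(-5)*((2/6 + 3)*w(-2)) = (3*I)*((2/6 + 3)*(3*(-2)*(3 - 1*(-2)))) = (3*I)*((2*(⅙) + 3)*(3*(-2)*(3 + 2))) = (3*I)*((⅓ + 3)*(3*(-2)*5)) = (3*I)*((10/3)*(-30)) = (3*I)*(-100) = -300*I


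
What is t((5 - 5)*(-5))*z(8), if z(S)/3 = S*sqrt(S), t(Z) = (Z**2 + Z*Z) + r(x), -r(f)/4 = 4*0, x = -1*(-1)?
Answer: 0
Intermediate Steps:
x = 1
r(f) = 0 (r(f) = -16*0 = -4*0 = 0)
t(Z) = 2*Z**2 (t(Z) = (Z**2 + Z*Z) + 0 = (Z**2 + Z**2) + 0 = 2*Z**2 + 0 = 2*Z**2)
z(S) = 3*S**(3/2) (z(S) = 3*(S*sqrt(S)) = 3*S**(3/2))
t((5 - 5)*(-5))*z(8) = (2*((5 - 5)*(-5))**2)*(3*8**(3/2)) = (2*(0*(-5))**2)*(3*(16*sqrt(2))) = (2*0**2)*(48*sqrt(2)) = (2*0)*(48*sqrt(2)) = 0*(48*sqrt(2)) = 0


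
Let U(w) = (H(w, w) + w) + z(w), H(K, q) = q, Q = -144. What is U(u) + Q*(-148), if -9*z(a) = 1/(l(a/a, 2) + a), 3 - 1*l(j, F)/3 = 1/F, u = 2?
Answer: 3645034/171 ≈ 21316.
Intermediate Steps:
l(j, F) = 9 - 3/F
z(a) = -1/(9*(15/2 + a)) (z(a) = -1/(9*((9 - 3/2) + a)) = -1/(9*(15/2 + a)))
U(w) = -2/(135 + 18*w) + 2*w (U(w) = (w + w) - 2/(135 + 18*w) = 2*w - 2/(135 + 18*w) = -2/(135 + 18*w) + 2*w)
U(u) + Q*(-148) = 2*(-1 + 9*2*(15 + 2*2))/(9*(15 + 2*2)) - 144*(-148) = 2*(-1 + 9*2*(15 + 4))/(9*(15 + 4)) + 21312 = (2/9)*(-1 + 9*2*19)/19 + 21312 = (2/9)*(1/19)*(-1 + 342) + 21312 = (2/9)*(1/19)*341 + 21312 = 682/171 + 21312 = 3645034/171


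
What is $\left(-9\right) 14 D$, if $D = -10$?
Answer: $1260$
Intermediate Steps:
$\left(-9\right) 14 D = \left(-9\right) 14 \left(-10\right) = \left(-126\right) \left(-10\right) = 1260$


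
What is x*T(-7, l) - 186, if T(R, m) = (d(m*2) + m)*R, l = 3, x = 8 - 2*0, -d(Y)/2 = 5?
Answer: 206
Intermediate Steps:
d(Y) = -10 (d(Y) = -2*5 = -10)
x = 8 (x = 8 + 0 = 8)
T(R, m) = R*(-10 + m) (T(R, m) = (-10 + m)*R = R*(-10 + m))
x*T(-7, l) - 186 = 8*(-7*(-10 + 3)) - 186 = 8*(-7*(-7)) - 186 = 8*49 - 186 = 392 - 186 = 206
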